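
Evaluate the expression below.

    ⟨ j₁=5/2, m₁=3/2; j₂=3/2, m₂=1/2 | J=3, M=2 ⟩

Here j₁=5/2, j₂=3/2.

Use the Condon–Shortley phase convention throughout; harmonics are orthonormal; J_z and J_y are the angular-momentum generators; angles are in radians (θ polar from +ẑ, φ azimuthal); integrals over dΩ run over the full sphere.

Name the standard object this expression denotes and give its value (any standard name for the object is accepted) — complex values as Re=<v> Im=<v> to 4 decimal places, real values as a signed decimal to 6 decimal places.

Clebsch–Gordan coefficient, +√(1/12) ≈ +0.288675

This is a Clebsch–Gordan (vector-coupling) coefficient.
triangle: 1!*4!*2!/8! = 48/40320
(j±m)!: 4!*1!*2!*1!*5!*1! = 5760
prefactor² = (2J+1)*Δ*N² = 48
  k=0: +1/(0!*1!*1!*2!*3!*0!) = 1/12
  k=1: −1/(1!*0!*0!*1!*4!*1!) = -1/24
Σ = 1/24  ⇒  CG² = 48*(1/24)² = 1/12
CG = +√(1/12) = +0.288675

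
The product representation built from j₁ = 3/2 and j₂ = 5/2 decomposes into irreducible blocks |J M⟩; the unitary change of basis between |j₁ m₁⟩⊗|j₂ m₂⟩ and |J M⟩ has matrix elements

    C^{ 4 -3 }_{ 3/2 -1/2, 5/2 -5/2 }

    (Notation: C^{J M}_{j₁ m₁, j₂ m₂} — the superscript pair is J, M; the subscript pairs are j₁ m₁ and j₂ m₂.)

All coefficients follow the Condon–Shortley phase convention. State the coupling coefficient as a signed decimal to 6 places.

√[9·0!3!5!/9! · 1!2!0!5!1!7!] = √(21600)
  +(−1)^0/∏(0,0,2,0,1,5)! = 1/240  (running 1/240)
⟨..|..⟩ = √(21600)·(1/240) = +0.612372

+0.612372  (= +√(3/8))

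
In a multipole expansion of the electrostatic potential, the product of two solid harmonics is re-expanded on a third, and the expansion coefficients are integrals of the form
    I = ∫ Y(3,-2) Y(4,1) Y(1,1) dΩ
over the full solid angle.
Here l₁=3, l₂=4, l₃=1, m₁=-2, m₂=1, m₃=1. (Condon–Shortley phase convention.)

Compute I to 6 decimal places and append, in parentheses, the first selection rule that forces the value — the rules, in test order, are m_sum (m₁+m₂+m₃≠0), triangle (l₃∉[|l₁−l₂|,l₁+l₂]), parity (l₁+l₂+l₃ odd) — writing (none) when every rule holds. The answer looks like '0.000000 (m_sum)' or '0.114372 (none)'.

-0.106622 (none)

Rules hold: Σm=0, L=8 even, 1≤1≤7.
N = 7·9·3 = 189
Δ = 6!·0!·2!/9! = 1/252
Racah Σ t=3..3: t=3:−1/36 = -1/36
⇒ 3j(3 4 1; 0 0 0)² = 4/63, sgn +1
Racah Σ t=5..5: t=5:−1/240 = -1/240
⇒ 3j(3 4 1; -2 1 1)² = 1/84, sgn -1
4πI² = N·(3j₀)²·(3jₘ)² = 1/7
I = -1·√(0.142857/4π) = -0.10662181
No selection rule forces the value: the integral is nonzero (none).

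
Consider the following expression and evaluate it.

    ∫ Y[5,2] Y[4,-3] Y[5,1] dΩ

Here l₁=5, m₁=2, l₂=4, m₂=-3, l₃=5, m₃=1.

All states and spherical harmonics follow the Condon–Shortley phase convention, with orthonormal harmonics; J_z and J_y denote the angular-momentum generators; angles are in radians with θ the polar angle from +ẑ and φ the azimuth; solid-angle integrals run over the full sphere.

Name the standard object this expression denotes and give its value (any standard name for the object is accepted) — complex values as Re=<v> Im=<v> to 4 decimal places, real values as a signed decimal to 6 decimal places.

This is a Gaunt coefficient — the integral of a triple product of spherical harmonics over the sphere.
Checks pass: Σm=0; 14 even; l₃=5∈[1,9].
(2·5+1)(2·4+1)(2·5+1) = 1089
Δ: 4! 6! 4! / 15! → 1/3153150
sum: t=0:+1/69120 t=1:−1/1728 t=2:+1/576 t=3:−1/1728 t=4:+1/69120 = 7/11520
3j²(5 4 5; 0 0 0) = Δ·Π!·Σ² = 2/143  (sign -1)
sum: t=0:+1/5184 t=1:−1/6912 = 1/20736
3j²(5 4 5; 2 -3 1) = Δ·Π!·Σ² = 5/2574  (sign +1)
combine: 4πI² = 1089·2/143·5/2574 = 5/169
take √, sign -1: I = -0.04852178

Gaunt coefficient, -0.048522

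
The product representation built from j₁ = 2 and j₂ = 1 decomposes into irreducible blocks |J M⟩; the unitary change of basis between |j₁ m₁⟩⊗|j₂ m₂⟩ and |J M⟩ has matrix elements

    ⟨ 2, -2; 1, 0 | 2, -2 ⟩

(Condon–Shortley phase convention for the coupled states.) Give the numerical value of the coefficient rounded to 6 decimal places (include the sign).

triangle: 1!×3!×1!/6! = 6/720
(j±m)!: 0!×4!×1!×1!×0!×4! = 576
prefactor² = (2J+1)×Δ×N² = 24
  k=1: −1/(1!×0!×3!×0!×0!×1!) = -1/6
Σ = -1/6  ⇒  CG² = 24×(-1/6)² = 2/3
CG = −√(2/3) = -0.816497

-0.816497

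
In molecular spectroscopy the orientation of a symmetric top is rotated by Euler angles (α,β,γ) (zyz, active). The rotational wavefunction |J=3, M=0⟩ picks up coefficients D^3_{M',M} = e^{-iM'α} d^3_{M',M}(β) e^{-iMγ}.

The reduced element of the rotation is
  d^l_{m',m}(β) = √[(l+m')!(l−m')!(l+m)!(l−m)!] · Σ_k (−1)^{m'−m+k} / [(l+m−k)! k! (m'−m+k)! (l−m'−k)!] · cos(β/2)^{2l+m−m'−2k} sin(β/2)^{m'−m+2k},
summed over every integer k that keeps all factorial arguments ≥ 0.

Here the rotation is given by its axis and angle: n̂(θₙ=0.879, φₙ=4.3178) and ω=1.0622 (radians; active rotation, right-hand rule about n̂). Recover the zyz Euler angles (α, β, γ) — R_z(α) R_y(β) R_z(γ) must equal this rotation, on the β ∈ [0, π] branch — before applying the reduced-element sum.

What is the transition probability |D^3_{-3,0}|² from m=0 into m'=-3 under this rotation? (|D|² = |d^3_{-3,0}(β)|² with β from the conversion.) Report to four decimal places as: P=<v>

Axis–angle → zyz. n̂ = (sinθₙcosφₙ, sinθₙsinφₙ, cosθₙ) = (-0.296049, -0.710923, +0.637922), ω = 1.0622.
R = I cosω + sinω [n̂]ₓ + (1−cosω) n̂n̂ᵀ gives
  R = [+0.531918, -0.449199, -0.717833; +0.665159, +0.746252, +0.025904; +0.524048, -0.491252, +0.695734]
β = atan2(√(R₁₃²+R₂₃²), R₃₃) = 0.801356; α = atan2(R₂₃, R₁₃) mod 2π = 3.105522; γ = atan2(R₃₂, −R₃₁) mod 2π = 3.894700
Split into d^3_{-3,0}(β=0.8014) × two z-phases.
c=cos(0.801356/2)=0.920797, s=sin(0.801356/2)=0.390043; N=√[1·720·6·6]=160.996894
k: max(0,(0)−(-3))=3 … min(3+(0),3−(-3))=3
  k=3: (−1)^0·160.9969/(36)·0.9208^3·0.3900^3 = +0.207177
d^3_{-3,0}(0.8014) = +0.207177
|D^3_{-3,0}|² = |d^3_{-3,0}(β)|² = (+0.207177)² = 0.042922 (the z-rotation phases have unit modulus)

P=0.0429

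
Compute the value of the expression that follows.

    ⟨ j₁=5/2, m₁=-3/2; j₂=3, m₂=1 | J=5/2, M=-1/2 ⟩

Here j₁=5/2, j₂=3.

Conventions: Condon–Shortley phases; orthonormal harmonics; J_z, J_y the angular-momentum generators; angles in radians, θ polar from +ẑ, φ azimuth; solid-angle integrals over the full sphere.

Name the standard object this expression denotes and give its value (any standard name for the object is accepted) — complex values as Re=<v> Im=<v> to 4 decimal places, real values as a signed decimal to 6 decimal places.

This is a Clebsch–Gordan (vector-coupling) coefficient.
j₁+j₂−J=3  J+j₁−j₂=2  J−j₁+j₂=3  j₁+j₂+J+1=9
(j₁±m₁, j₂±m₂, J±M) = (1,4,4,2,2,3)
P² = 576/35
sum k=2..3:
  [2] +1/8 = 1/8
  [3] −1/12 = -1/12
S = 1/24
C² = P²·S² = 1/35 ; C = +0.169031

Clebsch–Gordan coefficient, +√(1/35) ≈ +0.169031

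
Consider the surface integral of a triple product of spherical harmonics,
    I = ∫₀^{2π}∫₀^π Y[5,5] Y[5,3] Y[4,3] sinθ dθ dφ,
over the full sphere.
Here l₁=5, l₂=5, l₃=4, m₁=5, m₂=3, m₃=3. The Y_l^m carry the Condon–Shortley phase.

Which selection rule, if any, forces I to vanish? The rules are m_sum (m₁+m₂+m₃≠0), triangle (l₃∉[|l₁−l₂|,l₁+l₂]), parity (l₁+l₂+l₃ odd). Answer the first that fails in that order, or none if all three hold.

m_sum

azimuthal sum: 5 + 3 + 3 = 11  ✗
0 ≤ 4 ≤ 10 (triangle on l)
L = 5 + 5 + 4 = 14 (even)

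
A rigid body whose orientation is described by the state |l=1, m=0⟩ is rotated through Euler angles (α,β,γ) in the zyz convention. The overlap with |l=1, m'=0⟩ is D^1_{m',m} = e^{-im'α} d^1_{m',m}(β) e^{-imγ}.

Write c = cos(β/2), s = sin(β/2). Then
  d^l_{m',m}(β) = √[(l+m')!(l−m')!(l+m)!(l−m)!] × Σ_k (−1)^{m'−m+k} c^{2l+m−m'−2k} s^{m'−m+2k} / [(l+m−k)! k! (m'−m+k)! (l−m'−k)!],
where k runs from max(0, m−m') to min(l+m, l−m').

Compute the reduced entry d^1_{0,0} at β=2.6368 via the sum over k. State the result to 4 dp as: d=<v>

d^1_{0,0}(β=2.6368) via the finite sum:
c=cos(2.636800/2)=0.249725, s=sin(2.636800/2)=0.968317; N=√[1·1·1·1]=1.000000
k: max(0,(0)−(0))=0 … min(1+(0),1−(0))=1
  k=0: (−1)^0·1.0000/(1)·0.2497^2·0.9683^0 = +0.062363
  k=1: (−1)^1·1.0000/(1)·0.2497^0·0.9683^2 = -0.937637
d^1_{0,0}(2.6368) = +0.062363 -0.937637 = -0.875275

d=-0.8753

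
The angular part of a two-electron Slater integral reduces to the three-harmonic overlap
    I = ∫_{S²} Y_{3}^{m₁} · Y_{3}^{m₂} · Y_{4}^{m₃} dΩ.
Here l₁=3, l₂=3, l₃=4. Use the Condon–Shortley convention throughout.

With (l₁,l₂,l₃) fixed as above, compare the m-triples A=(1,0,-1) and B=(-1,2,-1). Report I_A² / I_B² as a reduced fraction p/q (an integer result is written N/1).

Shared (l₁,l₂,l₃)=(3,3,4): N and (l;000)² cancel in I_A²/I_B².
A: Δ = 2!·4!·4!/11! = 1/34650; Racah Σ t=0..2: t=0:+1/48 t=1:−1/24 t=2:+1/288 = -5/288; ⇒ 3j(3 3 4; 1 0 -1)² = 5/462, sgn +1
B: Δ = 2!·4!·4!/11! = 1/34650; Racah Σ t=1..2: t=1:−1/144 t=2:+1/48 = 1/72; ⇒ 3j(3 3 4; -1 2 -1)² = 16/693, sgn -1
I_A²/I_B² = (5/462)/(16/693) = 15/32

15/32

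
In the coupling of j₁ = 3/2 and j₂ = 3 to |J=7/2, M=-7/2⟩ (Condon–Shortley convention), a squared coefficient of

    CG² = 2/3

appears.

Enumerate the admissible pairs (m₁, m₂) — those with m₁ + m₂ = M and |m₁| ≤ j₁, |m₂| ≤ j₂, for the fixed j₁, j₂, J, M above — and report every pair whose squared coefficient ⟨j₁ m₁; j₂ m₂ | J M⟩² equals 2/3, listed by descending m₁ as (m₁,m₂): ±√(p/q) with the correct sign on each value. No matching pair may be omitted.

(-1/2,-3): +√(2/3)

Admissible pairs with m₁+m₂ = M = -7/2: (-3/2,-2), (-1/2,-3)
  (m₁,m₂)=(-1/2,-3): CG² = 2/3, CG = +√(2/3)   ← matches the target
  (m₁,m₂)=(-3/2,-2): CG² = 1/3, CG = −√(1/3)
Pairs with CG² = 2/3: (-1/2,-3): +√(2/3)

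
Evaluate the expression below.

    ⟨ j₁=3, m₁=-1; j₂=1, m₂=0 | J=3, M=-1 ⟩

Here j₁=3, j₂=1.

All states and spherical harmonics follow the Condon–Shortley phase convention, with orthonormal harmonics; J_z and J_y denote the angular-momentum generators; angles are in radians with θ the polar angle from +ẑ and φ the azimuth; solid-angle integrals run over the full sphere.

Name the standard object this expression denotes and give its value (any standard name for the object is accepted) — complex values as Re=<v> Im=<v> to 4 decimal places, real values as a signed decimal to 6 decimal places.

Clebsch–Gordan coefficient, −√(1/12) ≈ -0.288675

This is a Clebsch–Gordan (vector-coupling) coefficient.
triangle: 1!*5!*1!/8! = 120/40320
(j±m)!: 2!*4!*1!*1!*2!*4! = 2304
prefactor² = (2J+1)*Δ*N² = 48
  k=0: +1/(0!*1!*4!*1!*1!*0!) = 1/24
  k=1: −1/(1!*0!*3!*0!*2!*1!) = -1/12
Σ = -1/24  ⇒  CG² = 48*(-1/24)² = 1/12
CG = −√(1/12) = -0.288675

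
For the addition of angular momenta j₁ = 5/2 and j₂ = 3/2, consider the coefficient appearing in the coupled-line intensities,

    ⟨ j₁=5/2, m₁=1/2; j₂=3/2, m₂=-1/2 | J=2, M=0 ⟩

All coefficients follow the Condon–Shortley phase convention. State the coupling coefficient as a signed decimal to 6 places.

√[5·2!3!1!/7! · 3!2!1!2!2!2!] = √(8/7)
  +(−1)^0/∏(0,2,2,1,1,0)! = 1/4  (running 1/4)
  +(−1)^1/∏(1,1,1,0,2,1)! = -1/2  (running -1/4)
⟨..|..⟩ = √(8/7)·(-1/4) = -0.267261

−√(1/14) ≈ -0.267261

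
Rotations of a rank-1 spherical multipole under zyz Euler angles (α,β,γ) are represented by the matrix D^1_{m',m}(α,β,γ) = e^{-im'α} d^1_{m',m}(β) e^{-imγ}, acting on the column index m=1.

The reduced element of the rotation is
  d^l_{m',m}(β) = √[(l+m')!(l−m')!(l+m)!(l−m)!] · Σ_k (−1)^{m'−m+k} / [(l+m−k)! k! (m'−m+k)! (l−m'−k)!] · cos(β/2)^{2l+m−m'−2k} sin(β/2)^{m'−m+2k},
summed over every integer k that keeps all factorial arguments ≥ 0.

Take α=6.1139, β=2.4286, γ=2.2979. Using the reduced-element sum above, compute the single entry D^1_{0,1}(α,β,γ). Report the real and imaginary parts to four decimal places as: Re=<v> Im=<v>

Re=-0.3074 Im=-0.3455

D^1_{0,1}(6.1139,2.4286,2.2979) = e^{-i·0·6.1139}·d^1_{0,1}(2.4286)·e^{-i·1·2.2979}. Compute d first:
c=cos(2.428600/2)=0.348993, s=sin(2.428600/2)=0.937125; N=√[1·1·2·1]=1.414214
k∈{1} keeps every argument non-negative
  k=1: (−1)^0·1.4142/(1)·0.3490^1·0.9371^1 = +0.462519
d^1_{0,1}(2.4286) = +0.462519
D = (+1.000000+0.000000i)·(+0.462519)·(-0.664709-0.747103i) = -0.307440-0.345549i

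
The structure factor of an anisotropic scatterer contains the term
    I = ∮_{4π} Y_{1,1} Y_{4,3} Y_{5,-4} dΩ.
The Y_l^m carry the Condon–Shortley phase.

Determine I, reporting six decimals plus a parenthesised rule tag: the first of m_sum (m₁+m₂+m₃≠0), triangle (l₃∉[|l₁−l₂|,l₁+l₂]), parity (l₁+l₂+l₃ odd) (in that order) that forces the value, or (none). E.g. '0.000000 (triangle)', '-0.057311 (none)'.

m-sum 0 ✓  L=10 even ✓  3≤5≤5 ✓
Π(2lᵢ+1) = 3×9×11 = 297
triangle coeff Δ(1,4,5) = 1/495
Σ_t [0,0]: t=0:+1/576 = 1/576
(3j)²=5/99 [(1 4 5; 0 0 0)], sign=-1
Σ_t [0,0]: t=0:+1/10080 = 1/10080
(3j)²=4/55 [(1 4 5; 1 3 -4)], sign=-1
⇒ 4πI² = 12/11
I = (+1)√(12/11/(4π)) = 0.29463840
No selection rule forces the value: the integral is nonzero (none).

0.294638 (none)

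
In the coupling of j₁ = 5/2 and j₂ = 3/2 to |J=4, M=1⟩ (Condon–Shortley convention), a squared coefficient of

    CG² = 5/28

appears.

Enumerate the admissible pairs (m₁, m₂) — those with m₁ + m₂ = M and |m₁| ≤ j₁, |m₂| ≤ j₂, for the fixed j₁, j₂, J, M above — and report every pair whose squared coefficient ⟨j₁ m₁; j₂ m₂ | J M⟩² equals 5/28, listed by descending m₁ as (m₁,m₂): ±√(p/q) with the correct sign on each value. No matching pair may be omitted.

Admissible pairs with m₁+m₂ = M = 1: (-1/2,3/2), (1/2,1/2), (3/2,-1/2), (5/2,-3/2)
  (m₁,m₂)=(5/2,-3/2): CG² = 1/56, CG = +√(1/56)
  (m₁,m₂)=(3/2,-1/2): CG² = 15/56, CG = +√(15/56)
  (m₁,m₂)=(1/2,1/2): CG² = 15/28, CG = +√(15/28)
  (m₁,m₂)=(-1/2,3/2): CG² = 5/28, CG = +√(5/28)   ← matches the target
Pairs with CG² = 5/28: (-1/2,3/2): +√(5/28)

(-1/2,3/2): +√(5/28)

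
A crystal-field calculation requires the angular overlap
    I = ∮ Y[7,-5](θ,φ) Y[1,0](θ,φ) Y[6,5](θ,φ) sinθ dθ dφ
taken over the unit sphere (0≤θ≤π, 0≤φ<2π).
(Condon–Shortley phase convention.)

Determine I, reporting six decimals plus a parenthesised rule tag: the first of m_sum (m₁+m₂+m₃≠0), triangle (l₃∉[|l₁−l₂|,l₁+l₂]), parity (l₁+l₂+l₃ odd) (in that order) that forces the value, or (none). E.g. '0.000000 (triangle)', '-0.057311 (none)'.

-0.171413 (none)

m-sum 0 ✓  L=14 even ✓  6≤6≤8 ✓
Π(2lᵢ+1) = 15×3×13 = 585
triangle coeff Δ(7,1,6) = 1/1365
Σ_t [1,1]: t=1:−1/518400 = -1/518400
(3j)²=7/195 [(7 1 6; 0 0 0)], sign=-1
Σ_t [1,1]: t=1:−1/39916800 = -1/39916800
(3j)²=8/455 [(7 1 6; -5 0 5)], sign=+1
⇒ 4πI² = 24/65
I = (-1)√(24/65/(4π)) = -0.17141310
No selection rule forces the value: the integral is nonzero (none).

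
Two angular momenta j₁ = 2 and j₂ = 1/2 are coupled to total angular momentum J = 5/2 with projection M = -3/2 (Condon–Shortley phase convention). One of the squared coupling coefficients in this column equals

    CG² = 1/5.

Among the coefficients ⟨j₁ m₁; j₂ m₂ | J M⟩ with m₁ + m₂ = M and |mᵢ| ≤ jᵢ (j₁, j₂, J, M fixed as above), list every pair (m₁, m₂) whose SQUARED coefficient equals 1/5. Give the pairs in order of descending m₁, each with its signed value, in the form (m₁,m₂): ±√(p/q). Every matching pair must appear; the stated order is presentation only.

Admissible pairs with m₁+m₂ = M = -3/2: (-2,1/2), (-1,-1/2)
  (m₁,m₂)=(-1,-1/2): CG² = 4/5, CG = +√(4/5)
  (m₁,m₂)=(-2,1/2): CG² = 1/5, CG = +√(1/5)   ← matches the target
Pairs with CG² = 1/5: (-2,1/2): +√(1/5)

(-2,1/2): +√(1/5)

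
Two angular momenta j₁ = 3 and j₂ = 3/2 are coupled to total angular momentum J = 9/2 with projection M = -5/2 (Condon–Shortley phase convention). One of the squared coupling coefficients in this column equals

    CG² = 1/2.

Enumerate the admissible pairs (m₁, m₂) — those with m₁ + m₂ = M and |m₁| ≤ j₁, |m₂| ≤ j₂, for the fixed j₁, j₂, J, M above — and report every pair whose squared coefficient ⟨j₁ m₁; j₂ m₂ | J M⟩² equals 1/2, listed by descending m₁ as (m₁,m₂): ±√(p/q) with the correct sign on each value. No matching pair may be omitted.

Admissible pairs with m₁+m₂ = M = -5/2: (-3,1/2), (-2,-1/2), (-1,-3/2)
  (m₁,m₂)=(-1,-3/2): CG² = 5/12, CG = +√(5/12)
  (m₁,m₂)=(-2,-1/2): CG² = 1/2, CG = +√(1/2)   ← matches the target
  (m₁,m₂)=(-3,1/2): CG² = 1/12, CG = +√(1/12)
Pairs with CG² = 1/2: (-2,-1/2): +√(1/2)

(-2,-1/2): +√(1/2)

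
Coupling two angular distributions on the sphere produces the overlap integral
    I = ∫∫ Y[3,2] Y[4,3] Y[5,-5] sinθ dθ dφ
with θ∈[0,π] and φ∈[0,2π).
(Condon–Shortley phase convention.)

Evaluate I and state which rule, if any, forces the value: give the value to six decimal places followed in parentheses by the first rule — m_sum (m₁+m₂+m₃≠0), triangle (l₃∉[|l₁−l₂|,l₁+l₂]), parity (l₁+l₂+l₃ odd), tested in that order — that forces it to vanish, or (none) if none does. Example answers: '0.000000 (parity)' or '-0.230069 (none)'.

m-sum 0 ✓  L=12 even ✓  1≤5≤7 ✓
Π(2lᵢ+1) = 7×9×11 = 693
triangle coeff Δ(3,4,5) = 1/180180
Σ_t [0,2]: t=0:+1/576 t=1:−1/144 t=2:+1/576 = -1/288
(3j)²=20/1001 [(3 4 5; 0 0 0)], sign=+1
Σ_t [1,1]: t=1:−1/17280 = -1/17280
(3j)²=35/858 [(3 4 5; 2 3 -5)], sign=-1
⇒ 4πI² = 1050/1859
I = (-1)√(1050/1859/(4π)) = -0.21200691
No selection rule forces the value: the integral is nonzero (none).

-0.212007 (none)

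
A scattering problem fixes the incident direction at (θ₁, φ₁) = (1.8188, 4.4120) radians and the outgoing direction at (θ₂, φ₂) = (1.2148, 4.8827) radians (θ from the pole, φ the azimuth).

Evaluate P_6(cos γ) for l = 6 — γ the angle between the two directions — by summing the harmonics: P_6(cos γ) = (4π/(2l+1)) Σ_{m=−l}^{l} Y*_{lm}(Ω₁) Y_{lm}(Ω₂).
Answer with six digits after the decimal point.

Summing Y*_{l m}(θ₁,φ₁)·Y_{l m}(θ₂,φ₂) over m ∈ [−6, 6]; prefactor 4π/(2·6+1) = 0.966644:
  m=-6: (0.092000, 0.390217) × (-0.170914, 0.279438) = (-0.124765, -0.040985)  (running Σ = (-0.124765, -0.040985))
  m=-5: (0.350837, 0.024194) × (0.317419, 0.277972) = (0.104637, 0.105203)  (running Σ = (-0.020128, 0.064217))
  m=-4: (-0.038344, 0.099083) × (0.071906, -0.058296) = (0.003019, 0.009360)  (running Σ = (-0.017109, 0.073577))
  m=-3: (0.266927, 0.211313) × (0.152098, 0.271320) = (-0.016734, 0.104563)  (running Σ = (-0.033844, 0.178140))
  m=-2: (-0.008892, 0.006094) × (0.188661, -0.066869) = (-0.001270, 0.001744)  (running Σ = (-0.035114, 0.179884))
  m=-1: (0.096077, 0.310162) × (0.042035, 0.244421) = (-0.071772, 0.036521)  (running Σ = (-0.106885, 0.216405))
  m=0: (0.014854, -0.000000) × (0.223797, 0.000000) = (0.003324, 0.000000)  (running Σ = (-0.103561, 0.216405))
  m=1: (-0.096077, 0.310162) × (-0.042035, 0.244421) = (-0.071772, -0.036521)  (running Σ = (-0.175333, 0.179884))
  m=2: (-0.008892, -0.006094) × (0.188661, 0.066869) = (-0.001270, -0.001744)  (running Σ = (-0.176603, 0.178140))
  m=3: (-0.266927, 0.211313) × (-0.152098, 0.271320) = (-0.016734, -0.104563)  (running Σ = (-0.193338, 0.073577))
  m=4: (-0.038344, -0.099083) × (0.071906, 0.058296) = (0.003019, -0.009360)  (running Σ = (-0.190319, 0.064217))
  m=5: (-0.350837, 0.024194) × (-0.317419, 0.277972) = (0.104637, -0.105203)  (running Σ = (-0.085681, -0.040985))
  m=6: (0.092000, -0.390217) × (-0.170914, -0.279438) = (-0.124765, 0.040985)  (running Σ = (-0.210447, -0.000000))
Σ over m = (-0.210447, -0.000000); ×(4π/13) → (-0.203427, -0.000000). Real part: -0.203427

-0.203427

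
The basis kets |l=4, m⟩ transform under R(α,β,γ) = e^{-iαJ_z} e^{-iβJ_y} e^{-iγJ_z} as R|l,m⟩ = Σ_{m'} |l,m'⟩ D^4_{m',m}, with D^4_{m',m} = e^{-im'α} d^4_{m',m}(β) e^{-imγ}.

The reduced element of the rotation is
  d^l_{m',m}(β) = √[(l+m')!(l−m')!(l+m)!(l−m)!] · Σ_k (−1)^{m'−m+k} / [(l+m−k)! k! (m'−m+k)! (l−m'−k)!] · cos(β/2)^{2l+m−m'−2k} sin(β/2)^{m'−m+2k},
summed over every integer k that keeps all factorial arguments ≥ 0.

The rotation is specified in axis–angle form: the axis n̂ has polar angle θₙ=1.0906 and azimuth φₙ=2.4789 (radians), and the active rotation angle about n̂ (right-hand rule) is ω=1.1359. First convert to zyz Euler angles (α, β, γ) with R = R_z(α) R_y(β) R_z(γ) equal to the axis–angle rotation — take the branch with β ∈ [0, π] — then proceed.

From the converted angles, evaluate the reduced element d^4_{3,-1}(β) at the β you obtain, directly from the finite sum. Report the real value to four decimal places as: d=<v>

Axis–angle → zyz. n̂ = (sinθₙcosφₙ, sinθₙsinφₙ, cosθₙ) = (-0.699181, +0.545661, +0.461953), ω = 1.1359.
R = I cosω + sinω [n̂]ₓ + (1−cosω) n̂n̂ᵀ gives
  R = [+0.704208, -0.639728, +0.307959; +0.198175, +0.593617, +0.779965; -0.681775, -0.488228, +0.544808]
β = atan2(√(R₁₃²+R₂₃²), R₃₃) = 0.994636; α = atan2(R₂₃, R₁₃) mod 2π = 1.194749; γ = atan2(R₃₂, −R₃₁) mod 2π = 5.661727
d^4_{3,-1}(β=0.9946) via the finite sum:
Half-angle: c=0.878865, s=0.477070. N=√(5040·1·6·120)=1904.940944
Admissible k: 0..1 (factorial args all ≥0)
  k=0: (−1)^4·1904.9409/(144)·0.8789^4·0.4771^4 = +0.408825
  k=1: (−1)^5·1904.9409/(240)·0.8789^2·0.4771^6 = -0.072278
d^4_{3,-1}(0.9946) = +0.408825 -0.072278 = +0.336546

d=0.3365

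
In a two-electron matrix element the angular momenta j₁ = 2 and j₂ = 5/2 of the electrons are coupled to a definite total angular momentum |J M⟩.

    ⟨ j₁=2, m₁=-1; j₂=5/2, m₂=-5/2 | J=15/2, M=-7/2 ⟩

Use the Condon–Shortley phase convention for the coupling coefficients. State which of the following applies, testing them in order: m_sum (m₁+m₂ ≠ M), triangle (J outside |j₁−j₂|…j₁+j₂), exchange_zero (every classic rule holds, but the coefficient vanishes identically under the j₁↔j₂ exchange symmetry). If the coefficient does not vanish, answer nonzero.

triangle

m-sum: m₁+m₂ = -1+(-5/2) = -7/2, M = -7/2  ✓
triangle: need |j₁−j₂| ≤ J ≤ j₁+j₂, i.e. J ∈ [1/2, 9/2]; J = 15/2 is outside ✗ ⇒ coefficient is 0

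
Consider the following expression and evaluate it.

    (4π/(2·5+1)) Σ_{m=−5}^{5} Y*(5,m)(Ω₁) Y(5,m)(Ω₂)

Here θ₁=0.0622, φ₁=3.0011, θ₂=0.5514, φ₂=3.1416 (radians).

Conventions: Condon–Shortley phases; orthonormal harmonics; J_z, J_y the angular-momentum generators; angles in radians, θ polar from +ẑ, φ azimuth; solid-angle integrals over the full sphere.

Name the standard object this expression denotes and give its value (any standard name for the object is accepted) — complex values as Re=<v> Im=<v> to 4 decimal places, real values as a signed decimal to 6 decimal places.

Legendre polynomial (addition theorem), -0.144493

This sum is the spherical-harmonic addition theorem: it equals the Legendre polynomial P_l(cos γ) of the angle γ between the two directions.
Summing Y*_{l m}(θ₁,φ₁)·Y_{l m}(θ₂,φ₂) over m ∈ [−5, 5]; prefactor 4π/(2·5+1) = 1.142397:
  term(m=-5) = +0.000000-0.000000i   from Y*(Ω₁)=-0.000000+0.000000i, Y(Ω₂)=-0.018315+0.000001i
  term(m=-4) = +0.000002-0.000001i   from Y*(Ω₁)=+0.000019-0.000012i, Y(Ω₂)=+0.094168-0.000003i
  term(m=-3) = +0.000166-0.000074i   from Y*(Ω₁)=-0.000604+0.000271i, Y(Ω₂)=-0.275057+0.000006i
  term(m=-2) = +0.005821-0.001680i   from Y*(Ω₁)=+0.012486-0.003604i, Y(Ω₂)=+0.466182-0.000007i
  term(m=-1) = +0.049523-0.007004i   from Y*(Ω₁)=-0.155574+0.022002i, Y(Ω₂)=-0.318325+0.000002i
  term(m=+0) = -0.237505+0.000000i   from Y*(Ω₁)=+0.908647-0.000000i, Y(Ω₂)=-0.261383+0.000000i
  term(m=+1) = +0.049523+0.007004i   from Y*(Ω₁)=+0.155574+0.022002i, Y(Ω₂)=+0.318325+0.000002i
  term(m=+2) = +0.005821+0.001680i   from Y*(Ω₁)=+0.012486+0.003604i, Y(Ω₂)=+0.466182+0.000007i
  term(m=+3) = +0.000166+0.000074i   from Y*(Ω₁)=+0.000604+0.000271i, Y(Ω₂)=+0.275057+0.000006i
  term(m=+4) = +0.000002+0.000001i   from Y*(Ω₁)=+0.000019+0.000012i, Y(Ω₂)=+0.094168+0.000003i
  term(m=+5) = +0.000000+0.000000i   from Y*(Ω₁)=+0.000000+0.000000i, Y(Ω₂)=+0.018315+0.000001i
Accumulated sum -0.126482+0.000000i; after 4π/(2l+1) scaling, -0.144493+0.000000i ⇒ P_5 = -0.144493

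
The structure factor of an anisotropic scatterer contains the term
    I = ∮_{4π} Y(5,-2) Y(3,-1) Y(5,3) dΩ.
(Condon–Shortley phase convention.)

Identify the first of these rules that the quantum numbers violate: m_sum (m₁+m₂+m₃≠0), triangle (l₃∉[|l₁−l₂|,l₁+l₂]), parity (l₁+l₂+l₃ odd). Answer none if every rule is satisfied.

parity

azimuthal sum: -2 − 1 + 3 = 0  ✓
2 ≤ 5 ≤ 8 (triangle on l)  ✓
L = 5 + 3 + 5 = 13 (odd)  ✗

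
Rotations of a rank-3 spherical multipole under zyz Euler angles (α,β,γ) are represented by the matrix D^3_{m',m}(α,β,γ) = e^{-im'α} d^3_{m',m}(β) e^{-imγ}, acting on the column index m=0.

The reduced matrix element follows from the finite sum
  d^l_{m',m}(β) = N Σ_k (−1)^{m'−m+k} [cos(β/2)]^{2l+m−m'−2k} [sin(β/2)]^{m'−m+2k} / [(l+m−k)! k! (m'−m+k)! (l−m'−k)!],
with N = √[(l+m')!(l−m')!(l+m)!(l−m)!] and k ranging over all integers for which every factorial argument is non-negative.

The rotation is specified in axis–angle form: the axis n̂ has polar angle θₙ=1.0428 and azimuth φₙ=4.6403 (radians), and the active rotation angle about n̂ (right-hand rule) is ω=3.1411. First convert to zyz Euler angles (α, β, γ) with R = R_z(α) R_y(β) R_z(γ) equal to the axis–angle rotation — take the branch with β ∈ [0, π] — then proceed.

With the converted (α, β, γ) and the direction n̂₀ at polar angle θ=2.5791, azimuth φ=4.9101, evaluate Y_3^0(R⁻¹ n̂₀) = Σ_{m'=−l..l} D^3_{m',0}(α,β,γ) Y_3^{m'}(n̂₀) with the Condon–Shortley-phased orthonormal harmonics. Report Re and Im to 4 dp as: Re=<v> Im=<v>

Re=0.2356 Im=0.0000

Axis–angle → zyz. n̂ = (sinθₙcosφₙ, sinθₙsinφₙ, cosθₙ) = (-0.062218, -0.861575, +0.503804), ω = 3.1411.
R = I cosω + sinω [n̂]ₓ + (1−cosω) n̂n̂ᵀ gives
  R = [-0.992258, +0.106962, -0.063116; +0.107459, +0.484622, -0.868098; -0.062267, -0.868159, -0.492364]
β = atan2(√(R₁₃²+R₂₃²), R₃₃) = 2.085600; α = atan2(R₂₃, R₁₃) mod 2π = 4.639811; γ = atan2(R₃₂, −R₃₁) mod 2π = 4.783989
Need the full column D^3_{m',0} for m'=−3..3 at α=4.6398, β=2.0856, γ=4.7840.
cos(β/2)=0.503804, sin(β/2)=0.863818
d^3_{-3,0}: single k=3 term ⇒ +0.368609;  D = +0.079626+0.359906i
d^3_{-2,0}: k∈[2..3] ⇒ +0.263300 -0.774056 = -0.510757;  D = +0.505385-0.073879i
d^3_{-1,0}: k∈[1..3] ⇒ +0.097122 -0.856570 +0.839390 = +0.079942;  D = -0.005797-0.079732i
d^3_{0,0}: k∈[0..3] ⇒ +0.016352 -0.432646 +1.271904 -0.415465 = +0.440146;  D = +0.440146+0.000000i
d^3_{1,0}: k∈[0..2] ⇒ -0.097122 +0.856570 -0.839390 = -0.079942;  D = +0.005797-0.079732i
d^3_{2,0}: k∈[0..1] ⇒ +0.263300 -0.774056 = -0.510757;  D = +0.505385+0.073879i
d^3_{3,0}: single k=0 term ⇒ -0.368609;  D = -0.079626+0.359906i
Y_3^{m'}(θ=2.5791,φ=4.9101) and Σ D·Y over m':
  (+0.0796+0.3599i)·(-0.0354-0.0525i)  (+0.5054-0.0739i)·(+0.2269-0.0947i)  (-0.0058-0.0797i)·(+0.0873+0.4357i)  (+0.4401+0.0000i)·(-0.1825+0.0000i)  (+0.0058-0.0797i)·(-0.0873+0.4357i)  (+0.5054+0.0739i)·(+0.2269+0.0947i)  (-0.0796+0.3599i)·(+0.0354-0.0525i)
Y_3^0(R⁻¹ n̂) = +0.235643-0.000000i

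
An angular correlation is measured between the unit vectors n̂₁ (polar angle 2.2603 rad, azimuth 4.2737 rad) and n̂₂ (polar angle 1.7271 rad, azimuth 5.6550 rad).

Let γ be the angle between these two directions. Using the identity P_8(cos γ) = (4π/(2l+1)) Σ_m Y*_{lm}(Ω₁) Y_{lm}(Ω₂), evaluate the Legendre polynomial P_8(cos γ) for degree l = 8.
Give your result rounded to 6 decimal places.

-0.136888

Expand P_8 via completeness: Σ_{m} conj(Y_{8,m}) at Ω₁ times Y_{8,m} at Ω₂ —
  m=-8: (-0.06040 + 0.02328j) × (0.14392 - 0.44454j) = 0.00166 + 0.03020j  (running Σ = 0.00166 + 0.03020j)
  m=-7: (-0.01510 + 0.21296j) × (0.09128 + 0.28004j) = -0.06101 + 0.01521j  (running Σ = -0.05936 + 0.04541j)
  m=-6: (0.35152 + 0.19638j) × (0.18019 + 0.13069j) = 0.03767 + 0.08133j  (running Σ = -0.02168 + 0.12674j)
  m=-5: (0.35279 - 0.25327j) × (-0.31388 + 0.00021j) = -0.11068 + 0.07957j  (running Σ = -0.13236 + 0.20631j)
  m=-4: (-0.02464 - 0.13241j) × (-0.10631 + 0.07732j) = 0.01286 + 0.01217j  (running Σ = -0.11951 + 0.21848j)
  m=-3: (0.28027 + 0.07298j) × (0.09679 - 0.29829j) = 0.04890 - 0.07654j  (running Σ = -0.07061 + 0.14194j)
  m=-2: (0.19480 - 0.23439j) × (-0.02747 - 0.08448j) = -0.02515 - 0.01002j  (running Σ = -0.09576 + 0.13193j)
  m=-1: (0.06842 + 0.14583j) × (0.25179 + 0.18289j) = -0.00944 + 0.04923j  (running Σ = -0.10521 + 0.18116j)
  m=0: (0.33181 + 0.00000j) × (0.07604 + 0.00000j) = 0.02523 + 0.00000j  (running Σ = -0.07998 + 0.18116j)
  m=1: (-0.06842 + 0.14583j) × (-0.25179 + 0.18289j) = -0.00944 - 0.04923j  (running Σ = -0.08942 + 0.13193j)
  m=2: (0.19480 + 0.23439j) × (-0.02747 + 0.08448j) = -0.02515 + 0.01002j  (running Σ = -0.11457 + 0.14194j)
  m=3: (-0.28027 + 0.07298j) × (-0.09679 - 0.29829j) = 0.04890 + 0.07654j  (running Σ = -0.06568 + 0.21848j)
  m=4: (-0.02464 + 0.13241j) × (-0.10631 - 0.07732j) = 0.01286 - 0.01217j  (running Σ = -0.05282 + 0.20631j)
  m=5: (-0.35279 - 0.25327j) × (0.31388 + 0.00021j) = -0.11068 - 0.07957j  (running Σ = -0.16350 + 0.12674j)
  m=6: (0.35152 - 0.19638j) × (0.18019 - 0.13069j) = 0.03767 - 0.08133j  (running Σ = -0.12583 + 0.04541j)
  m=7: (0.01510 + 0.21296j) × (-0.09128 + 0.28004j) = -0.06101 - 0.01521j  (running Σ = -0.18684 + 0.03020j)
  m=8: (-0.06040 - 0.02328j) × (0.14392 + 0.44454j) = 0.00166 - 0.03020j  (running Σ = -0.18518 - 0.00000j)
Σ over m = -0.18518 - 0.00000j; ×(4π/17) → -0.13689 - 0.00000j. Real part: -0.136888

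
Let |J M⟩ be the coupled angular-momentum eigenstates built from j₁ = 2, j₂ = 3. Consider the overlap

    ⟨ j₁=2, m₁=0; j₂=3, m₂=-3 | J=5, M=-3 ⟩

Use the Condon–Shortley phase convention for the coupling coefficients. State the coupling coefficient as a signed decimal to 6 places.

+0.365148  (= +√(2/15))

√[11·0!4!6!/11! · 2!2!0!6!2!8!] = √(1105920)
  +(−1)^0/∏(0,0,2,0,2,6)! = 1/2880  (running 1/2880)
⟨..|..⟩ = √(1105920)·(1/2880) = +0.365148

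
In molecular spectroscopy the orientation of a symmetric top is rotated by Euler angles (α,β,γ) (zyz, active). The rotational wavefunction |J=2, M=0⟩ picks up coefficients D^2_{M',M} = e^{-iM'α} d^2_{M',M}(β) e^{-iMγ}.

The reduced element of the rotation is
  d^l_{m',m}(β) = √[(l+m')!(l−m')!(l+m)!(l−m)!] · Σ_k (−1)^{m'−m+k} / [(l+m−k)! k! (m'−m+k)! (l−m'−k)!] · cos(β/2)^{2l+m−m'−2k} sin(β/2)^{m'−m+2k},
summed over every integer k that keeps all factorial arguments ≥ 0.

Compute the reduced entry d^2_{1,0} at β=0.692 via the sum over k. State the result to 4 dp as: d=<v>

d=-0.6017

d^2_{1,0}(β=0.6920) via the finite sum:
c=cos(0.692000/2)=0.940737, s=sin(0.692000/2)=0.339138; N=√[6·1·2·2]=4.898979
The bounds max(0,m−m')=0 and min(l+m,l−m')=1 give 2 terms
  k=0: (−1)^1·4.8990/(2)·0.9407^3·0.3391^1 = -0.691601
  k=1: (−1)^2·4.8990/(2)·0.9407^1·0.3391^3 = +0.089882
d^2_{1,0}(0.6920) = -0.691601 +0.089882 = -0.601720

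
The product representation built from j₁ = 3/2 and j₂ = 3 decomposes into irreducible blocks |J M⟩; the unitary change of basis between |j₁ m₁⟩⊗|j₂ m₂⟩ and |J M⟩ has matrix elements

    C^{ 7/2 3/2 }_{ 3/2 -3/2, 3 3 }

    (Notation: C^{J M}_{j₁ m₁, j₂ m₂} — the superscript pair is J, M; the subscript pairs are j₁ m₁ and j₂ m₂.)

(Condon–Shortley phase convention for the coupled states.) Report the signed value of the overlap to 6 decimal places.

-0.308607

triangle: 1!×2!×5!/9! = 240/362880
(j±m)!: 0!×3!×6!×0!×5!×2! = 1036800
prefactor² = (2J+1)×Δ×N² = 38400/7
  k=1: −1/(1!×0!×2!×5!×0!×0!) = -1/240
Σ = -1/240  ⇒  CG² = 38400/7×(-1/240)² = 2/21
CG = −√(2/21) = -0.308607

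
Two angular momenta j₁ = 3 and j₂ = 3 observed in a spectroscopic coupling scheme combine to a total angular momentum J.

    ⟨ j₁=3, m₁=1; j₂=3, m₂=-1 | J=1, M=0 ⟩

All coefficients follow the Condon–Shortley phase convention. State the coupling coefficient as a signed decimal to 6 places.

+√(1/28) = +0.188982

j₁+j₂−J=5  J+j₁−j₂=1  J−j₁+j₂=1  j₁+j₂+J+1=8
(j₁±m₁, j₂±m₂, J±M) = (4,2,2,4,1,1)
P² = 144/7
sum k=1..2:
  [1] −1/24 = -1/24
  [2] +1/12 = 1/12
S = 1/24
C² = P²·S² = 1/28 ; C = +0.188982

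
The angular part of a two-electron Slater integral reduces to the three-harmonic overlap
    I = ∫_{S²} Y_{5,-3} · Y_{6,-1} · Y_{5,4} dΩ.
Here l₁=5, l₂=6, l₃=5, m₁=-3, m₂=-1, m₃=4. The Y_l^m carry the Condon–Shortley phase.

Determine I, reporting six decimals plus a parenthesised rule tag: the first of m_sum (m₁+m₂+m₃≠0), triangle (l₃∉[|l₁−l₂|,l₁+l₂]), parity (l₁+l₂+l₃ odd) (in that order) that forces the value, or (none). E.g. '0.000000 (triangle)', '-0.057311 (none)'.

-0.154663 (none)

Rules hold: Σm=0, L=16 even, 1≤5≤11.
N = 11·13·11 = 1573
Δ = 6!·4!·6!/17! = 1/28588560
Racah Σ t=1..5: t=1:−1/345600 t=2:+1/13824 t=3:−1/5184 t=4:+1/13824 t=5:−1/345600 = -7/129600
⇒ 3j(5 6 5; 0 0 0)² = 80/7293, sgn +1
Racah Σ t=4..5: t=4:+1/138240 t=5:−1/518400 = 11/2073600
⇒ 3j(5 6 5; -3 -1 4)² = 77/4420, sgn -1
4πI² = N·(3j₀)²·(3jₘ)² = 3388/11271
I = -1·√(0.300594/4π) = -0.15466268
No selection rule forces the value: the integral is nonzero (none).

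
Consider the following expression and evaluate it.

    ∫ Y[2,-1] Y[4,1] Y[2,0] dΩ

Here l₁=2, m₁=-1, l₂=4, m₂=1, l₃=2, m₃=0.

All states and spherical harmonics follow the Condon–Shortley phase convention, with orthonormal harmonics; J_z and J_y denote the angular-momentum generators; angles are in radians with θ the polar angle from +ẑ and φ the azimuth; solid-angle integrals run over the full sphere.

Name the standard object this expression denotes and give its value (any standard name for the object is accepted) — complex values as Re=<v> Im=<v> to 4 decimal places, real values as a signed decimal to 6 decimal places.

This is a Gaunt coefficient — the integral of a triple product of spherical harmonics over the sphere.
Checks pass: Σm=0; 8 even; l₃=2∈[2,6].
(2·2+1)(2·4+1)(2·2+1) = 225
Δ: 4! 0! 4! / 9! → 1/630
sum: t=2:+1/16 = 1/16
3j²(2 4 2; 0 0 0) = Δ·Π!·Σ² = 2/35  (sign +1)
sum: t=3:−1/24 = -1/24
3j²(2 4 2; -1 1 0) = Δ·Π!·Σ² = 1/21  (sign -1)
combine: 4πI² = 225·2/35·1/21 = 30/49
take √, sign -1: I = -0.22072812

Gaunt coefficient, -0.220728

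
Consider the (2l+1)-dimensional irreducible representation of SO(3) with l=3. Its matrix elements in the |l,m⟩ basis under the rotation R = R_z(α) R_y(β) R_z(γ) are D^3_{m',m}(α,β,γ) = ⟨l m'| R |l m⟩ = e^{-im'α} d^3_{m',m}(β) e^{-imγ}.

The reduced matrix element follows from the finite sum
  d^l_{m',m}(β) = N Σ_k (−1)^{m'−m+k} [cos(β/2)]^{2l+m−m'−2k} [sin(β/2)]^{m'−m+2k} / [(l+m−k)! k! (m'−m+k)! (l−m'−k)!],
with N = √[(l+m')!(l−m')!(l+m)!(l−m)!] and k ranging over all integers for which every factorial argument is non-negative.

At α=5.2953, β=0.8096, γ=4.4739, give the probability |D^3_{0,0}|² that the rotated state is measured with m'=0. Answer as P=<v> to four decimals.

P=0.0459

D^3_{0,0}(5.2953,0.8096,4.4739) = e^{-i·0·5.2953}·d^3_{0,0}(0.8096)·e^{-i·0·4.4739}. Compute d first:
c=cos(0.809600/2)=0.919181, s=sin(0.809600/2)=0.393835; N=√[6·6·6·6]=36.000000
The bounds max(0,m−m')=0 and min(l+m,l−m')=3 give 4 terms
  k=0: (−1)^0·36.0000/(36)·0.9192^6·0.3938^0 = +0.603124
  k=1: (−1)^1·36.0000/(4)·0.9192^4·0.3938^2 = -0.996496
  k=2: (−1)^2·36.0000/(4)·0.9192^2·0.3938^4 = +0.182937
  k=3: (−1)^3·36.0000/(36)·0.9192^0·0.3938^6 = -0.003732
d^3_{0,0}(0.8096) = +0.603124 -0.996496 +0.182937 -0.003732 = -0.214166
|D^3_{0,0}|² = |d^3_{0,0}(β)|² = (-0.214166)² = 0.045867 (the z-rotation phases have unit modulus)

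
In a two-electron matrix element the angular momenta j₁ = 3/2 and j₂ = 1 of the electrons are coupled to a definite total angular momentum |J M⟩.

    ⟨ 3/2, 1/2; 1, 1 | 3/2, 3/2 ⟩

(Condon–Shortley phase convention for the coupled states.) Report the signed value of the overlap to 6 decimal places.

-0.632456  (= −√(2/5))

√[4·1!2!1!/5! · 2!1!2!0!3!0!] = √(8/5)
  +(−1)^1/∏(1,0,0,1,2,0)! = -1/2  (running -1/2)
⟨..|..⟩ = √(8/5)·(-1/2) = -0.632456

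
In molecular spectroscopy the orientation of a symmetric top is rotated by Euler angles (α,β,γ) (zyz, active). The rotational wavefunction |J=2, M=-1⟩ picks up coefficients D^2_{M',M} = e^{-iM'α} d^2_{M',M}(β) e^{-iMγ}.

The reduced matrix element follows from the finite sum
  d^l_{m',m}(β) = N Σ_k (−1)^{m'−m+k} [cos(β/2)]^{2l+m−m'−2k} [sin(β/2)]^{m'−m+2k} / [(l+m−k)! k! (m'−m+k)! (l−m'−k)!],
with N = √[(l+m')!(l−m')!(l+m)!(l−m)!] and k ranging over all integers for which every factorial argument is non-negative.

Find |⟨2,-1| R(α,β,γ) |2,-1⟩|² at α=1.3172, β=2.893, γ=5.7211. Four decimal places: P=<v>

P=0.0020

First d^2_{-1,-1}(β=2.8930), then the phase factors e^{-i(-1)α} and e^{-i(-1)γ}:
c=cos(2.893000/2)=0.123977, s=sin(2.893000/2)=0.992285; N=√[1·6·1·6]=6.000000
k: max(0,(-1)−(-1))=0 … min(2+(-1),2−(-1))=1
  k=0: (−1)^0·6.0000/(6)·0.1240^4·0.9923^0 = +0.000236
  k=1: (−1)^1·6.0000/(2)·0.1240^2·0.9923^2 = -0.045402
d^2_{-1,-1}(2.8930) = +0.000236 -0.045402 = -0.045166
|D^2_{-1,-1}|² = |d^2_{-1,-1}(β)|² = (-0.045166)² = 0.002040 (the z-rotation phases have unit modulus)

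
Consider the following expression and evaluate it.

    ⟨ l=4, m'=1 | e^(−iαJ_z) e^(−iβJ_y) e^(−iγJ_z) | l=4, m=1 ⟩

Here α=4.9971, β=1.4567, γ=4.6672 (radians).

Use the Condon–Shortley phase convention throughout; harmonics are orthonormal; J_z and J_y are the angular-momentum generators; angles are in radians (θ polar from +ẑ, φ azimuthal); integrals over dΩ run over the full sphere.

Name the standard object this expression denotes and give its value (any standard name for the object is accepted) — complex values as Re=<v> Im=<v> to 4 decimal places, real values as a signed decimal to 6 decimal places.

Wigner D-matrix element, Re=-0.2821 Im=0.0689

This is a Wigner D-matrix element — the rotation-matrix element ⟨l m'| R(α,β,γ) |l m⟩ in the angular-momentum basis.
First d^4_{1,1}(β=1.4567), then the phase factors e^{-i(1)α} and e^{-i(1)γ}:
With c≡cos(β/2)=0.746274 and s≡sin(β/2)=0.665639, N=[120·6·120·6]^{1/2}=720.000000
k∈{0,1,2,3} keeps every argument non-negative
  k=0: (−1)^0·720.0000/(720)·0.7463^8·0.6656^0 = +0.096202
  k=1: (−1)^1·720.0000/(48)·0.7463^6·0.6656^2 = -1.148042
  k=2: (−1)^2·720.0000/(24)·0.7463^4·0.6656^4 = +1.826709
  k=3: (−1)^3·720.0000/(72)·0.7463^2·0.6656^6 = -0.484428
d^4_{1,1}(1.4567) = +0.096202 -1.148042 +1.826709 -0.484428 = +0.290441
Attach z-rotation phases: D = e^{-i(1)(4.9971)}·(+0.290441)·e^{-i(1)(4.6672)} = -0.282149+0.068904i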